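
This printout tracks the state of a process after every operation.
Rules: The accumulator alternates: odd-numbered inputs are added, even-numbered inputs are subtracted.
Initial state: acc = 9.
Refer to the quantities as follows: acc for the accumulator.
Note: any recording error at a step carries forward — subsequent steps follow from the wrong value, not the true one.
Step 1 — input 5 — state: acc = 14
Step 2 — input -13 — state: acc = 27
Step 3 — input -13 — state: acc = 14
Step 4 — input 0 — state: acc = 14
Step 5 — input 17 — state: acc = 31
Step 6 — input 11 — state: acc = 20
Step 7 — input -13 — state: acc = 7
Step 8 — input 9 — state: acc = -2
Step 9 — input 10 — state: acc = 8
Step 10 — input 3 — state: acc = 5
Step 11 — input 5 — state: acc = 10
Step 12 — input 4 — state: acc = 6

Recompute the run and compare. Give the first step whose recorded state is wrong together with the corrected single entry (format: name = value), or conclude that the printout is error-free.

no error

step 1: acc = 9 + 5 = 14 -> in agreement
step 2: acc = 14 - -13 = 27 -> confirmed correct
step 3: acc = 27 + -13 = 14 -> checks out
step 4: acc = 14 - 0 = 14 -> checks out
step 5: acc = 14 + 17 = 31 -> no discrepancy
step 6: acc = 31 - 11 = 20 -> verified
step 7: acc = 20 + -13 = 7 -> exactly as logged
step 8: acc = 7 - 9 = -2 -> consistent with the printout
step 9: acc = -2 + 10 = 8 -> exactly as logged
step 10: acc = 8 - 3 = 5 -> agrees with the printout
step 11: acc = 5 + 5 = 10 -> no discrepancy
step 12: acc = 10 - 4 = 6 -> checks out
Every step is consistent.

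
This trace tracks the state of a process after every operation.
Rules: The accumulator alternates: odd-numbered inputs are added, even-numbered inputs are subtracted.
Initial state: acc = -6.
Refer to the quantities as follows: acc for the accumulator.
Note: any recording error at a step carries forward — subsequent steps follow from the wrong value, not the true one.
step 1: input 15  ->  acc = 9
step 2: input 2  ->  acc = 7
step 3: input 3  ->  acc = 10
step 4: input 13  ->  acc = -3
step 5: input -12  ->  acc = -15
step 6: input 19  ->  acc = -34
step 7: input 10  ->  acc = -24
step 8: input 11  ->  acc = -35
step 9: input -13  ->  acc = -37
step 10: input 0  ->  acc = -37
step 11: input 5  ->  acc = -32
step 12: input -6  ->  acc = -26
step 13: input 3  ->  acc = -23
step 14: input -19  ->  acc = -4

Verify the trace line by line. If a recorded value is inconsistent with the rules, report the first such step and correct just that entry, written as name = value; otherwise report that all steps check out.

step 9, acc = -48

1. acc = -6 + 15 = 9 (verified)
2. acc = 9 - 2 = 7 (matches)
3. acc = 7 + 3 = 10 (consistent with the trace)
4. acc = 10 - 13 = -3 (exactly as logged)
5. acc = -3 + -12 = -15 (no discrepancy)
6. acc = -15 - 19 = -34 (in agreement)
7. acc = -34 + 10 = -24 (no discrepancy)
8. acc = -24 - 11 = -35 (in agreement)
9. acc = -35 + -13 = -48 (first mismatch against the trace)
The audit stops at step 9: the recorded entry is wrong and should be acc = -48.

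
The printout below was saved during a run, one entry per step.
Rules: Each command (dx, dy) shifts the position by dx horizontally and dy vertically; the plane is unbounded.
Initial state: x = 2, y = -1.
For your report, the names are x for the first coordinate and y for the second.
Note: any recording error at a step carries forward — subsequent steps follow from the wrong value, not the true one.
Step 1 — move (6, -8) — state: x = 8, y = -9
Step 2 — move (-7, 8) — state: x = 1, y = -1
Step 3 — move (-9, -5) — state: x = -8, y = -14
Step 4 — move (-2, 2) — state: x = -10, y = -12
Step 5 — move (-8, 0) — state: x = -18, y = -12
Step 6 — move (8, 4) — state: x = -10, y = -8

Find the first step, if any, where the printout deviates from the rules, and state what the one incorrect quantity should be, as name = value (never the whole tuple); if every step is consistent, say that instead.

step 3, y = -6

Recomputing the run from the initial state:
step 1: x = 8, y = -9
step 2: x = 1, y = -1
step 3: x = -8, y = -6
step 4: x = -10, y = -4
step 5: x = -18, y = -4
step 6: x = -10, y = 0
The first disagreement with the printout is at step 3, where the value should be y = -6.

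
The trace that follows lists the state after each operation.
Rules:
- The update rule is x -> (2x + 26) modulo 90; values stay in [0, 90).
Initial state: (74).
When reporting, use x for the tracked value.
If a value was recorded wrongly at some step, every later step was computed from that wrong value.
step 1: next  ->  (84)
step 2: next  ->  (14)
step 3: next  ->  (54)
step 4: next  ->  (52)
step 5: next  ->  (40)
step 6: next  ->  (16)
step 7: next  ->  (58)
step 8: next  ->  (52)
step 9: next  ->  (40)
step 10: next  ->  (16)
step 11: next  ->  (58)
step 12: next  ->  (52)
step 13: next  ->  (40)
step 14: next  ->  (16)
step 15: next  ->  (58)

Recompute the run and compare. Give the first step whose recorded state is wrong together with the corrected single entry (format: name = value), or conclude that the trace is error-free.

step 4, x = 44

step 1: x = (2*74 + 26) mod 90 = 84 -> consistent with the trace
step 2: x = (2*84 + 26) mod 90 = 14 -> in agreement
step 3: x = (2*14 + 26) mod 90 = 54 -> confirmed correct
step 4: x = (2*54 + 26) mod 90 = 44 -> a discrepancy with the trace
First incorrect step: 4; the correct value is x = 44.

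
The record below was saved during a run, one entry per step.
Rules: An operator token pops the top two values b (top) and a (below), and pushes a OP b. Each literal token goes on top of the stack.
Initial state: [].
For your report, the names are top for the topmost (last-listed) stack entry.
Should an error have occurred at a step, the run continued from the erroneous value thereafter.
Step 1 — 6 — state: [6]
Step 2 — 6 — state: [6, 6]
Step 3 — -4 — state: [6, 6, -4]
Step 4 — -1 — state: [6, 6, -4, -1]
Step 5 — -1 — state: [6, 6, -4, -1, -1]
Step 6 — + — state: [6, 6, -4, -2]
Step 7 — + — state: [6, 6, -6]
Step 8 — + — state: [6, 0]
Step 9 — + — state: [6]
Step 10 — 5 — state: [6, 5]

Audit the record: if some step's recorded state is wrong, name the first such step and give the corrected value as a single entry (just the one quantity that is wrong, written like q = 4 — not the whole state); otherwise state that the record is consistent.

1. push 6: top = 6 (verified)
2. push 6: top = 6 (consistent with the record)
3. push -4: top = -4 (checks out)
4. push -1: top = -1 (confirmed correct)
5. push -1: top = -1 (matches)
6. -1 + -1 = -2 (verified)
7. -4 + -2 = -6 (exactly as logged)
8. 6 + -6 = 0 (agrees with the record)
9. 6 + 0 = 6 (in agreement)
10. push 5: top = 5 (matches)
No step deviates from the rules.

no error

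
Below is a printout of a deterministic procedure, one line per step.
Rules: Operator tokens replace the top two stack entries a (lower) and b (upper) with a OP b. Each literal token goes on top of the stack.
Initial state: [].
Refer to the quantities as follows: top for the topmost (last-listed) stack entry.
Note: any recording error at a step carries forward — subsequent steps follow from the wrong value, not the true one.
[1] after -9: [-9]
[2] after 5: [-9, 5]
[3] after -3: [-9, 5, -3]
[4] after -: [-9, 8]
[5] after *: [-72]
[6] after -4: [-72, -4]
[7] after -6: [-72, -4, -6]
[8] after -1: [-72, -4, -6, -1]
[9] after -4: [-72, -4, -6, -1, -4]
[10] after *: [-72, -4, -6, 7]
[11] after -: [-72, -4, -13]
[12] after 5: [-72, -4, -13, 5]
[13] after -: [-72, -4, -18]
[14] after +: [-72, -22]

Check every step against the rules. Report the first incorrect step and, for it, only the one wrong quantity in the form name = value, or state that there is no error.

step 10, top = 4

Recomputing the run from the initial state:
step 1: [-9]
step 2: [-9, 5]
step 3: [-9, 5, -3]
step 4: [-9, 8]
step 5: [-72]
step 6: [-72, -4]
step 7: [-72, -4, -6]
step 8: [-72, -4, -6, -1]
step 9: [-72, -4, -6, -1, -4]
step 10: [-72, -4, -6, 4]
step 11: [-72, -4, -10]
step 12: [-72, -4, -10, 5]
step 13: [-72, -4, -15]
step 14: [-72, -19]
The first disagreement with the printout is at step 10, where the value should be top = 4.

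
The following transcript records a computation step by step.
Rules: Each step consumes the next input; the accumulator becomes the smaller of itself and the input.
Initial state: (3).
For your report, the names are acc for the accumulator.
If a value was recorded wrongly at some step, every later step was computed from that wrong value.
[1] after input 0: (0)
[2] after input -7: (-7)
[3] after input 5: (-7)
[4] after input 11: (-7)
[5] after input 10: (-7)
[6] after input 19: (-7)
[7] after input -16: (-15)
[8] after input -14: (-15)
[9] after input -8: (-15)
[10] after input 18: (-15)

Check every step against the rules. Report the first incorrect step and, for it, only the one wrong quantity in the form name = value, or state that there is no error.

step 7, acc = -16

Recomputing the run from the initial state:
step 1: acc = 0
step 2: acc = -7
step 3: acc = -7
step 4: acc = -7
step 5: acc = -7
step 6: acc = -7
step 7: acc = -16
step 8: acc = -16
step 9: acc = -16
step 10: acc = -16
The first disagreement with the transcript is at step 7, where the value should be acc = -16.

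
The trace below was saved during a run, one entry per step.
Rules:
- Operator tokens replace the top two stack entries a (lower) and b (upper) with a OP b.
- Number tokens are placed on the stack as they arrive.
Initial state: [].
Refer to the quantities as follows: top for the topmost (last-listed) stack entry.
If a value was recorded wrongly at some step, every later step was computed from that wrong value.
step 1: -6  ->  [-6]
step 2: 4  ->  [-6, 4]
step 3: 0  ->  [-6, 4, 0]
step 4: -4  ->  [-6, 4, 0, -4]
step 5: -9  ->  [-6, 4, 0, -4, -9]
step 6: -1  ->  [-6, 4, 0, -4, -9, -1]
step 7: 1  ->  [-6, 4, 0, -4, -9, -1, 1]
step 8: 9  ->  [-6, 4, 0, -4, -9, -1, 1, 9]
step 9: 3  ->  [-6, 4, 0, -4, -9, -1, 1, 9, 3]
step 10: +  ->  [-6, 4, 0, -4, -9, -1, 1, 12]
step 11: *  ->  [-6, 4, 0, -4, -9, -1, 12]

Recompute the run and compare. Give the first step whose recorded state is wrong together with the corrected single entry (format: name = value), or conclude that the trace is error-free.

Step 1: push -6: top = -6 — exactly as logged.
Step 2: push 4: top = 4 — in agreement.
Step 3: push 0: top = 0 — consistent with the trace.
Step 4: push -4: top = -4 — in agreement.
Step 5: push -9: top = -9 — consistent with the trace.
Step 6: push -1: top = -1 — verified.
Step 7: push 1: top = 1 — confirmed correct.
Step 8: push 9: top = 9 — confirmed correct.
Step 9: push 3: top = 3 — agrees with the trace.
Step 10: 9 + 3 = 12 — agrees with the trace.
Step 11: 1 * 12 = 12 — checks out.
All steps check out; nothing to correct.

no error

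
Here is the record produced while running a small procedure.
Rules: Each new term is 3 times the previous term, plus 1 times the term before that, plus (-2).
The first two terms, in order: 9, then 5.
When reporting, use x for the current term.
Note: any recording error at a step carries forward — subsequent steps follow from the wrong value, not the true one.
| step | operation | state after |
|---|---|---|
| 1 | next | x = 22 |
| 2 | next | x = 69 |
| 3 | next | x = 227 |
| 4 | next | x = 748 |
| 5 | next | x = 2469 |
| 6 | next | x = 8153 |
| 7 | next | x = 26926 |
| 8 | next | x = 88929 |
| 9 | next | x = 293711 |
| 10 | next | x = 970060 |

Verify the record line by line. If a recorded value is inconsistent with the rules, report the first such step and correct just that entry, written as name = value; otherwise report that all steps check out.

no error

Step 1: x = 3*(5) + (1)*(9) + (-2) = 22 — in agreement.
Step 2: x = 3*(22) + (1)*(5) + (-2) = 69 — no discrepancy.
Step 3: x = 3*(69) + (1)*(22) + (-2) = 227 — consistent with the record.
Step 4: x = 3*(227) + (1)*(69) + (-2) = 748 — same as recorded.
Step 5: x = 3*(748) + (1)*(227) + (-2) = 2469 — confirmed correct.
Step 6: x = 3*(2469) + (1)*(748) + (-2) = 8153 — checks out.
Step 7: x = 3*(8153) + (1)*(2469) + (-2) = 26926 — checks out.
Step 8: x = 3*(26926) + (1)*(8153) + (-2) = 88929 — same as recorded.
Step 9: x = 3*(88929) + (1)*(26926) + (-2) = 293711 — exactly as logged.
Step 10: x = 3*(293711) + (1)*(88929) + (-2) = 970060 — same as recorded.
The recomputation confirms every line.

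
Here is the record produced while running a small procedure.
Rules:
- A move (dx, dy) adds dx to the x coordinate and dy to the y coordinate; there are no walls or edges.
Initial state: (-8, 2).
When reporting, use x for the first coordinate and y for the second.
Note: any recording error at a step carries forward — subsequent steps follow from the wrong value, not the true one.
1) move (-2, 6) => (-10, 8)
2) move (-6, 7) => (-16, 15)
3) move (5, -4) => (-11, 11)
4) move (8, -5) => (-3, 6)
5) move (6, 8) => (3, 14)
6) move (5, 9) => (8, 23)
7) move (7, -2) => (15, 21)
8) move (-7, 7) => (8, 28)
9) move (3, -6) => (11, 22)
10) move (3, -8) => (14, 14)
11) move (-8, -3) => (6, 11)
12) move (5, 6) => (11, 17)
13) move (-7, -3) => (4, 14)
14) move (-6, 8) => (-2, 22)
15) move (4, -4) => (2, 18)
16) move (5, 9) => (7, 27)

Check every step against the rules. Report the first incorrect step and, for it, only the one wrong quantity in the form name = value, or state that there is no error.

1. x = -8 + (-2) = -10, y = 2 + (6) = 8 (agrees with the record)
2. x = -10 + (-6) = -16, y = 8 + (7) = 15 (matches)
3. x = -16 + (5) = -11, y = 15 + (-4) = 11 (agrees with the record)
4. x = -11 + (8) = -3, y = 11 + (-5) = 6 (confirmed correct)
5. x = -3 + (6) = 3, y = 6 + (8) = 14 (exactly as logged)
6. x = 3 + (5) = 8, y = 14 + (9) = 23 (agrees with the record)
7. x = 8 + (7) = 15, y = 23 + (-2) = 21 (confirmed correct)
8. x = 15 + (-7) = 8, y = 21 + (7) = 28 (same as recorded)
9. x = 8 + (3) = 11, y = 28 + (-6) = 22 (checks out)
10. x = 11 + (3) = 14, y = 22 + (-8) = 14 (no discrepancy)
11. x = 14 + (-8) = 6, y = 14 + (-3) = 11 (matches)
12. x = 6 + (5) = 11, y = 11 + (6) = 17 (exactly as logged)
13. x = 11 + (-7) = 4, y = 17 + (-3) = 14 (in agreement)
14. x = 4 + (-6) = -2, y = 14 + (8) = 22 (matches)
15. x = -2 + (4) = 2, y = 22 + (-4) = 18 (in agreement)
16. x = 2 + (5) = 7, y = 18 + (9) = 27 (confirmed correct)
Nothing is out of place; the run is error-free.

no error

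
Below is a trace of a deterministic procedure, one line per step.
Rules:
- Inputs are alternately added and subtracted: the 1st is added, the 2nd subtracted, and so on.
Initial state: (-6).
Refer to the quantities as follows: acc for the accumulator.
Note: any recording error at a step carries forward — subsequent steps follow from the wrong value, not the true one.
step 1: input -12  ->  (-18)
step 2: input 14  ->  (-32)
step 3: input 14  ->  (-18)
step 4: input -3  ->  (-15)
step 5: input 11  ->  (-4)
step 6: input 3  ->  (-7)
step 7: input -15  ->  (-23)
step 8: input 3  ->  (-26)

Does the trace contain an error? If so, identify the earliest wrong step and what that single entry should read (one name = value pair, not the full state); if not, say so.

step 7, acc = -22

Step 1: acc = -6 + -12 = -18 — no discrepancy.
Step 2: acc = -18 - 14 = -32 — in agreement.
Step 3: acc = -32 + 14 = -18 — exactly as logged.
Step 4: acc = -18 - -3 = -15 — checks out.
Step 5: acc = -15 + 11 = -4 — exactly as logged.
Step 6: acc = -4 - 3 = -7 — in agreement.
Step 7: acc = -7 + -15 = -22 — the trace disagrees here.
So the first discrepancy is step 7, where the right value is acc = -22.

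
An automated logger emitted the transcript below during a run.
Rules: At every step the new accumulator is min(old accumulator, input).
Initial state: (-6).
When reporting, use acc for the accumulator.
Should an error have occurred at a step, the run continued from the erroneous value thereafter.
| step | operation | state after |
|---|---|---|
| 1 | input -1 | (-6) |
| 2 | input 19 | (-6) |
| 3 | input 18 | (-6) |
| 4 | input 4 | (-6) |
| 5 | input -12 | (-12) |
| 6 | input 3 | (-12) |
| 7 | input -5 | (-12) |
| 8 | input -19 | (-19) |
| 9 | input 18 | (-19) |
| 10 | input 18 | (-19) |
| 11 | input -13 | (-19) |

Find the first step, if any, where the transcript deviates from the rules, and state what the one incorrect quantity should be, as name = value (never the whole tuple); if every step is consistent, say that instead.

no error

Recomputing the run from the initial state:
step 1: acc = -6
step 2: acc = -6
step 3: acc = -6
step 4: acc = -6
step 5: acc = -12
step 6: acc = -12
step 7: acc = -12
step 8: acc = -19
step 9: acc = -19
step 10: acc = -19
step 11: acc = -19
This matches the transcript at every step.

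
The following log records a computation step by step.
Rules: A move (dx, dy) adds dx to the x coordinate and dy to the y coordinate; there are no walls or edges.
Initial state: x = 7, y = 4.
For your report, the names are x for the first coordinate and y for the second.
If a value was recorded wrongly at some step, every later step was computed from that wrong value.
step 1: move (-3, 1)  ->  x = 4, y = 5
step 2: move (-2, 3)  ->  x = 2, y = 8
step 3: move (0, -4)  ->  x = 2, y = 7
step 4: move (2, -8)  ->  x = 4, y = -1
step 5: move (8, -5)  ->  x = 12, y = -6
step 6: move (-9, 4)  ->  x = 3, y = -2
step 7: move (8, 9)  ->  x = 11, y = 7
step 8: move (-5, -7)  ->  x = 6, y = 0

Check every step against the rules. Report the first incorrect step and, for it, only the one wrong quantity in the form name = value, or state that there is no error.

step 3, y = 4

Recomputing the run from the initial state:
step 1: x = 4, y = 5
step 2: x = 2, y = 8
step 3: x = 2, y = 4
step 4: x = 4, y = -4
step 5: x = 12, y = -9
step 6: x = 3, y = -5
step 7: x = 11, y = 4
step 8: x = 6, y = -3
The first disagreement with the log is at step 3, where the value should be y = 4.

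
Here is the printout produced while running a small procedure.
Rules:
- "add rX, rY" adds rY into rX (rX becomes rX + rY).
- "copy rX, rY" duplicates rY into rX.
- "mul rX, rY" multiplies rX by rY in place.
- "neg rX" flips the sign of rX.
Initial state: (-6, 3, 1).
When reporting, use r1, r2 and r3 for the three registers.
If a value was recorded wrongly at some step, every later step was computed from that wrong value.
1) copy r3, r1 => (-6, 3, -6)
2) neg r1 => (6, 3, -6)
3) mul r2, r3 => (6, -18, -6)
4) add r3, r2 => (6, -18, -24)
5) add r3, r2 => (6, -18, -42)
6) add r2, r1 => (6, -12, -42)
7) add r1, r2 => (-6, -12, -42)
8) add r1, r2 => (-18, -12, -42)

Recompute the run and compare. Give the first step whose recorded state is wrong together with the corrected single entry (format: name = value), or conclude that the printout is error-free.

Recomputing the run from the initial state:
step 1: r1 = -6, r2 = 3, r3 = -6
step 2: r1 = 6, r2 = 3, r3 = -6
step 3: r1 = 6, r2 = -18, r3 = -6
step 4: r1 = 6, r2 = -18, r3 = -24
step 5: r1 = 6, r2 = -18, r3 = -42
step 6: r1 = 6, r2 = -12, r3 = -42
step 7: r1 = -6, r2 = -12, r3 = -42
step 8: r1 = -18, r2 = -12, r3 = -42
This matches the printout at every step.

no error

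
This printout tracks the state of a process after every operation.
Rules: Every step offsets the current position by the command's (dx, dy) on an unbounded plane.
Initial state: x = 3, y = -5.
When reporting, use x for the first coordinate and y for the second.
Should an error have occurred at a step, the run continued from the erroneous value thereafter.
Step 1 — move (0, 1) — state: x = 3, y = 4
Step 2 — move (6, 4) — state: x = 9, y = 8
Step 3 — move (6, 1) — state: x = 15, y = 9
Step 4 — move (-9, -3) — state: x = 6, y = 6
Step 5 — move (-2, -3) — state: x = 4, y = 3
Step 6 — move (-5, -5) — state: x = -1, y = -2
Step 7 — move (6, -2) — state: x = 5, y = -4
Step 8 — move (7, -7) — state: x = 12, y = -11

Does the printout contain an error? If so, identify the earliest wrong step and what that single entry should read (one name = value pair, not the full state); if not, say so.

step 1, y = -4

step 1: x = 3 + (0) = 3, y = -5 + (1) = -4 -> the printout has a different value
First deviation found at step 1; the corrected entry is y = -4.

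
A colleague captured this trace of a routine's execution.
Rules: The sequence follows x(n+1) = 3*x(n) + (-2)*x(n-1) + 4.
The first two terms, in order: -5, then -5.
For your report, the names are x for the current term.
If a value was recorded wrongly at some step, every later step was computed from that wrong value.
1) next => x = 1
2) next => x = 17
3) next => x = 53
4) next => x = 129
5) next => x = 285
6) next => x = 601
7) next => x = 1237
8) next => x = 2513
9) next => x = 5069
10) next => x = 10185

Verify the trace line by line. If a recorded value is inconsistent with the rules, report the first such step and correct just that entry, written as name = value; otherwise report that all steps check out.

Recomputing the run from the initial state:
step 1: x = -1
step 2: x = 11
step 3: x = 39
step 4: x = 99
step 5: x = 223
step 6: x = 475
step 7: x = 983
step 8: x = 2003
step 9: x = 4047
step 10: x = 8139
The first disagreement with the trace is at step 1, where the value should be x = -1.

step 1, x = -1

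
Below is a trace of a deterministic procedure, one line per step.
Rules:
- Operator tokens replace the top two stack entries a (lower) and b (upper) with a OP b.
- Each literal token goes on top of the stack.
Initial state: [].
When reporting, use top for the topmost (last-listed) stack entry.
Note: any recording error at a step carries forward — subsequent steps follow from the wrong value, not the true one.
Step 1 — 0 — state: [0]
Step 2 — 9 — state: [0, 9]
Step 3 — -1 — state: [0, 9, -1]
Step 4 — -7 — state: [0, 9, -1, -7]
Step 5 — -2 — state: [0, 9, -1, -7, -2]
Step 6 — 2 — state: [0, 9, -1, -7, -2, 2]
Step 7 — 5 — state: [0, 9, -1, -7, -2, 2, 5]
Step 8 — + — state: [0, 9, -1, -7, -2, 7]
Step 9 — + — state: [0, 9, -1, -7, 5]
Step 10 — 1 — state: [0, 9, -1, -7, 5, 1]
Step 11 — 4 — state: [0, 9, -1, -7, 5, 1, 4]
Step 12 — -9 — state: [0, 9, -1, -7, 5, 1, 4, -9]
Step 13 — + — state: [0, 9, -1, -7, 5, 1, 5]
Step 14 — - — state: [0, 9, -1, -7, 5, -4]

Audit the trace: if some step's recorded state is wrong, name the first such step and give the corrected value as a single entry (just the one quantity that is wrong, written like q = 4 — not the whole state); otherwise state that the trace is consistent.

1. push 0: top = 0 (exactly as logged)
2. push 9: top = 9 (confirmed correct)
3. push -1: top = -1 (matches)
4. push -7: top = -7 (matches)
5. push -2: top = -2 (in agreement)
6. push 2: top = 2 (no discrepancy)
7. push 5: top = 5 (checks out)
8. 2 + 5 = 7 (same as recorded)
9. -2 + 7 = 5 (no discrepancy)
10. push 1: top = 1 (checks out)
11. push 4: top = 4 (checks out)
12. push -9: top = -9 (agrees with the trace)
13. 4 + -9 = -5 (first mismatch against the trace)
First deviation found at step 13; the corrected entry is top = -5.

step 13, top = -5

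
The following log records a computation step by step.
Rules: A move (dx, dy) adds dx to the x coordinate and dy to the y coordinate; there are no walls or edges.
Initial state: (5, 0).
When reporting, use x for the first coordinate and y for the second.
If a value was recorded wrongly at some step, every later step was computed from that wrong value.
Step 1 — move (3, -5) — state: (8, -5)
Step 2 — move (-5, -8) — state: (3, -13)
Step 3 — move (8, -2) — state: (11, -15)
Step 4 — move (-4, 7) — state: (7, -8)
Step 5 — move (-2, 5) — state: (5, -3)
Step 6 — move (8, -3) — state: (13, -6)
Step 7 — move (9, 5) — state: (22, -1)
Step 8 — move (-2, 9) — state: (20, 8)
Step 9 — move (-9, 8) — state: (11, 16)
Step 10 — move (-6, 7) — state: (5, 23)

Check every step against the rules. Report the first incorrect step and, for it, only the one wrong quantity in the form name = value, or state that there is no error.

Recomputing the run from the initial state:
step 1: x = 8, y = -5
step 2: x = 3, y = -13
step 3: x = 11, y = -15
step 4: x = 7, y = -8
step 5: x = 5, y = -3
step 6: x = 13, y = -6
step 7: x = 22, y = -1
step 8: x = 20, y = 8
step 9: x = 11, y = 16
step 10: x = 5, y = 23
This matches the log at every step.

no error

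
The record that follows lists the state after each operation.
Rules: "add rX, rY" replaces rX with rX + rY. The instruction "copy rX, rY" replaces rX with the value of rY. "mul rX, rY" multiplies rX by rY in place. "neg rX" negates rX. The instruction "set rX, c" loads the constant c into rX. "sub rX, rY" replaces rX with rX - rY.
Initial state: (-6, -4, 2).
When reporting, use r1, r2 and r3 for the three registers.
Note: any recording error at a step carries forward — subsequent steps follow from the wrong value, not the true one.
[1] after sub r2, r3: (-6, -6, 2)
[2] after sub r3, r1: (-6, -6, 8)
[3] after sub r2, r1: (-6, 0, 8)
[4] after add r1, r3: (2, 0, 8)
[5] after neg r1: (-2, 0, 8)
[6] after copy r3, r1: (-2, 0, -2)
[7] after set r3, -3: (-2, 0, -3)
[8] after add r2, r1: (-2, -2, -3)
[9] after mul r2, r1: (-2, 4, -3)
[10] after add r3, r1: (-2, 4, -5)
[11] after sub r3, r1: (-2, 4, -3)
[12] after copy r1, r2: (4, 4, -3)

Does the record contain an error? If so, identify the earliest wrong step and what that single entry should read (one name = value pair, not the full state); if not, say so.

1. r2 = -4 - 2 = -6 (exactly as logged)
2. r3 = 2 - -6 = 8 (no discrepancy)
3. r2 = -6 - -6 = 0 (no discrepancy)
4. r1 = -6 + 8 = 2 (no discrepancy)
5. r1 = -(2) = -2 (no discrepancy)
6. r3 = -2 (same as recorded)
7. r3 = -3 (checks out)
8. r2 = 0 + -2 = -2 (same as recorded)
9. r2 = -2 * -2 = 4 (checks out)
10. r3 = -3 + -2 = -5 (consistent with the record)
11. r3 = -5 - -2 = -3 (agrees with the record)
12. r1 = 4 (in agreement)
The recomputation confirms every line.

no error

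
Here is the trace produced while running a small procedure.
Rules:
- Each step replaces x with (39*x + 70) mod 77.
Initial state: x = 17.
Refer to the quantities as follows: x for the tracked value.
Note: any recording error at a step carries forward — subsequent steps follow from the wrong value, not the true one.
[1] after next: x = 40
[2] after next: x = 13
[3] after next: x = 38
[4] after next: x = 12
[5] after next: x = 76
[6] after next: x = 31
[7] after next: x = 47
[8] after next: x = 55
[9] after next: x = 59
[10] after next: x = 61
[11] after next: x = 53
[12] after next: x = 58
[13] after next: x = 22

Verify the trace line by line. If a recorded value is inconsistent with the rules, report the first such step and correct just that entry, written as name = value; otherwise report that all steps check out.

step 1: x = (39*17 + 70) mod 77 = 40 -> verified
step 2: x = (39*40 + 70) mod 77 = 13 -> checks out
step 3: x = (39*13 + 70) mod 77 = 38 -> consistent with the trace
step 4: x = (39*38 + 70) mod 77 = 12 -> checks out
step 5: x = (39*12 + 70) mod 77 = 76 -> verified
step 6: x = (39*76 + 70) mod 77 = 31 -> no discrepancy
step 7: x = (39*31 + 70) mod 77 = 47 -> consistent with the trace
step 8: x = (39*47 + 70) mod 77 = 55 -> matches
step 9: x = (39*55 + 70) mod 77 = 59 -> no discrepancy
step 10: x = (39*59 + 70) mod 77 = 61 -> no discrepancy
step 11: x = (39*61 + 70) mod 77 = 62 -> the recorded entry deviates here
Step 11 is the first one off; corrected, x = 62.

step 11, x = 62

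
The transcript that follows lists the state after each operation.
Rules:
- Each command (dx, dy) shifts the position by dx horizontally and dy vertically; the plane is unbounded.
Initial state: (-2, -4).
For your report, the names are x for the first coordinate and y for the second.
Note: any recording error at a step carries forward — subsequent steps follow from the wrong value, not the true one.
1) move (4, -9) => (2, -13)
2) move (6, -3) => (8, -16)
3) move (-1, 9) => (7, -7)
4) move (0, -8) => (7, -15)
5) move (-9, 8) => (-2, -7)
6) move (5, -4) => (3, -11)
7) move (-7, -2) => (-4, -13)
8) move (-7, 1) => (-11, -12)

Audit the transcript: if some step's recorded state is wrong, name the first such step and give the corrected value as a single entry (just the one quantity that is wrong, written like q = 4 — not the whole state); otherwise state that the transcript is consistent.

step 1: x = -2 + (4) = 2, y = -4 + (-9) = -13 -> same as recorded
step 2: x = 2 + (6) = 8, y = -13 + (-3) = -16 -> exactly as logged
step 3: x = 8 + (-1) = 7, y = -16 + (9) = -7 -> in agreement
step 4: x = 7 + (0) = 7, y = -7 + (-8) = -15 -> checks out
step 5: x = 7 + (-9) = -2, y = -15 + (8) = -7 -> checks out
step 6: x = -2 + (5) = 3, y = -7 + (-4) = -11 -> agrees with the transcript
step 7: x = 3 + (-7) = -4, y = -11 + (-2) = -13 -> in agreement
step 8: x = -4 + (-7) = -11, y = -13 + (1) = -12 -> consistent with the transcript
No step deviates from the rules.

no error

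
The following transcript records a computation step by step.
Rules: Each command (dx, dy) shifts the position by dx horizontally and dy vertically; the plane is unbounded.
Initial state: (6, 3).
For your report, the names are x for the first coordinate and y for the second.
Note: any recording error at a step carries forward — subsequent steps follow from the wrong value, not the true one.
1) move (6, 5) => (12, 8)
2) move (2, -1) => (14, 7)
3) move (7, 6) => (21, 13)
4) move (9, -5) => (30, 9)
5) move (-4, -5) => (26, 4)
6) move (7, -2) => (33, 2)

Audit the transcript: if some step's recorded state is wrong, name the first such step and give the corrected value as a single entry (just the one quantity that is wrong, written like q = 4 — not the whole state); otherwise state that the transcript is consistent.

1. x = 6 + (6) = 12, y = 3 + (5) = 8 (confirmed correct)
2. x = 12 + (2) = 14, y = 8 + (-1) = 7 (in agreement)
3. x = 14 + (7) = 21, y = 7 + (6) = 13 (in agreement)
4. x = 21 + (9) = 30, y = 13 + (-5) = 8 (this is not what the transcript shows)
First incorrect step: 4; the correct value is y = 8.

step 4, y = 8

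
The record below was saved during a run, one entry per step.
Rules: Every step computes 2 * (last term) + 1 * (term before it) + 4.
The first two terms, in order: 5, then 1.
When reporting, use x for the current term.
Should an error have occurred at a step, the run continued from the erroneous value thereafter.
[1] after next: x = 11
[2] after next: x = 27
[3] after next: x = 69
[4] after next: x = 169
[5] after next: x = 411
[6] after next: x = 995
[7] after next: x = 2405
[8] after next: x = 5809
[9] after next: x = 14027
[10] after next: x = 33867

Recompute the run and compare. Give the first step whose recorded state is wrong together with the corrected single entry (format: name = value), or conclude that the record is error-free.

no error

Recomputing the run from the initial state:
step 1: x = 11
step 2: x = 27
step 3: x = 69
step 4: x = 169
step 5: x = 411
step 6: x = 995
step 7: x = 2405
step 8: x = 5809
step 9: x = 14027
step 10: x = 33867
This matches the record at every step.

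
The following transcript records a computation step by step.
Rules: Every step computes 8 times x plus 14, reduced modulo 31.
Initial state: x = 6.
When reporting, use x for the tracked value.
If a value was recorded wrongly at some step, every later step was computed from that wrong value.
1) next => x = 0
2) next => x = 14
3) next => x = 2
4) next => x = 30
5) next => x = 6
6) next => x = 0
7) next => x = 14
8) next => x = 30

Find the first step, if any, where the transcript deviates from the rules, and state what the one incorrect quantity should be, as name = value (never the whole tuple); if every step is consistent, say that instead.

step 8, x = 2

1. x = (8*6 + 14) mod 31 = 0 (verified)
2. x = (8*0 + 14) mod 31 = 14 (no discrepancy)
3. x = (8*14 + 14) mod 31 = 2 (in agreement)
4. x = (8*2 + 14) mod 31 = 30 (in agreement)
5. x = (8*30 + 14) mod 31 = 6 (in agreement)
6. x = (8*6 + 14) mod 31 = 0 (exactly as logged)
7. x = (8*0 + 14) mod 31 = 14 (matches)
8. x = (8*14 + 14) mod 31 = 2 (the transcript has a different value)
The earliest wrong entry is at step 8: it should read x = 2.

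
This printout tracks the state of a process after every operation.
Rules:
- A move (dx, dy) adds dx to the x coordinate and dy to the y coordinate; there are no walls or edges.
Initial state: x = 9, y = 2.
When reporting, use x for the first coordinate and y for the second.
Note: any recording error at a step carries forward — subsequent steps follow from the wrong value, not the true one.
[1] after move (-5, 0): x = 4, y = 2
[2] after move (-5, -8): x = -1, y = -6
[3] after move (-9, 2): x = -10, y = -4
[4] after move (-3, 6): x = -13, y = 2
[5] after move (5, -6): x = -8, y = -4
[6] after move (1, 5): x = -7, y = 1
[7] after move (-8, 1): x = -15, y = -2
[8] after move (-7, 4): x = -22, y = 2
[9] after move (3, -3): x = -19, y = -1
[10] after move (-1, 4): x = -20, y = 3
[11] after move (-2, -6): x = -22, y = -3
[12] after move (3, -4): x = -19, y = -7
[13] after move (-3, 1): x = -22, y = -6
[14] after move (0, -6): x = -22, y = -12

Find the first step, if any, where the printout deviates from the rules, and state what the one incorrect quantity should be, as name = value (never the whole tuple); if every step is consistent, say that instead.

step 7, y = 2

Recomputing the run from the initial state:
step 1: x = 4, y = 2
step 2: x = -1, y = -6
step 3: x = -10, y = -4
step 4: x = -13, y = 2
step 5: x = -8, y = -4
step 6: x = -7, y = 1
step 7: x = -15, y = 2
step 8: x = -22, y = 6
step 9: x = -19, y = 3
step 10: x = -20, y = 7
step 11: x = -22, y = 1
step 12: x = -19, y = -3
step 13: x = -22, y = -2
step 14: x = -22, y = -8
The first disagreement with the printout is at step 7, where the value should be y = 2.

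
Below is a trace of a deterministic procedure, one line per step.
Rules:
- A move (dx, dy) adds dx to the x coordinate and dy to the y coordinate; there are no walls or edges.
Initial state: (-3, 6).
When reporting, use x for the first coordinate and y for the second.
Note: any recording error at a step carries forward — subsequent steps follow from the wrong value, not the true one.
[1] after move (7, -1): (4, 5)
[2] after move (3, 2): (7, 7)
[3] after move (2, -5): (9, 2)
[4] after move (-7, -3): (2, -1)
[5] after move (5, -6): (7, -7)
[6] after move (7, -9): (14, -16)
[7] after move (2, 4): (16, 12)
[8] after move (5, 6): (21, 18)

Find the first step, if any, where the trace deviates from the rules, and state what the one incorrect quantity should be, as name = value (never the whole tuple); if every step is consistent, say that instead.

Recomputing the run from the initial state:
step 1: x = 4, y = 5
step 2: x = 7, y = 7
step 3: x = 9, y = 2
step 4: x = 2, y = -1
step 5: x = 7, y = -7
step 6: x = 14, y = -16
step 7: x = 16, y = -12
step 8: x = 21, y = -6
The first disagreement with the trace is at step 7, where the value should be y = -12.

step 7, y = -12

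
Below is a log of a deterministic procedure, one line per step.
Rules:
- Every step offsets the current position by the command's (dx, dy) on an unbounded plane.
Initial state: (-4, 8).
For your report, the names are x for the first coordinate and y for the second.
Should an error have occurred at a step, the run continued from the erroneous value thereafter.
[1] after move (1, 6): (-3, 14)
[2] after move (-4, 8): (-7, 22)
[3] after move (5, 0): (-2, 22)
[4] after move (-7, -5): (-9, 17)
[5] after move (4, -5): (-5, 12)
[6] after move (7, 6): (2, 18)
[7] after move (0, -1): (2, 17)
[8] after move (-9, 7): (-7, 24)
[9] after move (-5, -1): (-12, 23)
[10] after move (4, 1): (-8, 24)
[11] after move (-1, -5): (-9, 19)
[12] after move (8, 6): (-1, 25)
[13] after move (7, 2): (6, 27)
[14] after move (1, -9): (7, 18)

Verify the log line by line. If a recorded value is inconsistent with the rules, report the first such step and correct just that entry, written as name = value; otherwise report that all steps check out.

no error

1. x = -4 + (1) = -3, y = 8 + (6) = 14 (consistent with the log)
2. x = -3 + (-4) = -7, y = 14 + (8) = 22 (exactly as logged)
3. x = -7 + (5) = -2, y = 22 + (0) = 22 (exactly as logged)
4. x = -2 + (-7) = -9, y = 22 + (-5) = 17 (no discrepancy)
5. x = -9 + (4) = -5, y = 17 + (-5) = 12 (no discrepancy)
6. x = -5 + (7) = 2, y = 12 + (6) = 18 (same as recorded)
7. x = 2 + (0) = 2, y = 18 + (-1) = 17 (exactly as logged)
8. x = 2 + (-9) = -7, y = 17 + (7) = 24 (matches)
9. x = -7 + (-5) = -12, y = 24 + (-1) = 23 (in agreement)
10. x = -12 + (4) = -8, y = 23 + (1) = 24 (agrees with the log)
11. x = -8 + (-1) = -9, y = 24 + (-5) = 19 (checks out)
12. x = -9 + (8) = -1, y = 19 + (6) = 25 (verified)
13. x = -1 + (7) = 6, y = 25 + (2) = 27 (exactly as logged)
14. x = 6 + (1) = 7, y = 27 + (-9) = 18 (checks out)
All steps check out; nothing to correct.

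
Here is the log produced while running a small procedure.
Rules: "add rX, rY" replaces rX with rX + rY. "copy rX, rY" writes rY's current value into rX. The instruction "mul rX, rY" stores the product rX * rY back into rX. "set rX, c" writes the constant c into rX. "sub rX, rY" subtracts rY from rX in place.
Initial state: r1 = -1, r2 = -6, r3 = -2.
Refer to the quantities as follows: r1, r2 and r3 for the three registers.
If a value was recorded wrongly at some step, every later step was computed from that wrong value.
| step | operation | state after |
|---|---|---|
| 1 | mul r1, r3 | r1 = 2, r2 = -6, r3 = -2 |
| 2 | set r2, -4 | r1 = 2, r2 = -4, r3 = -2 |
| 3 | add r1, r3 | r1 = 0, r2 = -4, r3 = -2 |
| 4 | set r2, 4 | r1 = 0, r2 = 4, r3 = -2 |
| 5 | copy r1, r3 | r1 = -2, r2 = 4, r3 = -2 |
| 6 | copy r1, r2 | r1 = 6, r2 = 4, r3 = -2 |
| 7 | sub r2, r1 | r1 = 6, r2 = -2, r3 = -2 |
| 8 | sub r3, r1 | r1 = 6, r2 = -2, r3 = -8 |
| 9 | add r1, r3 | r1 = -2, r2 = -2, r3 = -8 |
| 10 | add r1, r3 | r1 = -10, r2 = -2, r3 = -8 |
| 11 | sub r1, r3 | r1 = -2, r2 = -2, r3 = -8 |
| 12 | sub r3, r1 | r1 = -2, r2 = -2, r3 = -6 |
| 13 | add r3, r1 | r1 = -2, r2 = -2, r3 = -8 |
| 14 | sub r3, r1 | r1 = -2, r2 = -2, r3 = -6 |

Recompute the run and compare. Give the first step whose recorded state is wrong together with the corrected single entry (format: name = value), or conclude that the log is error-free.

step 6, r1 = 4

Recomputing the run from the initial state:
step 1: r1 = 2, r2 = -6, r3 = -2
step 2: r1 = 2, r2 = -4, r3 = -2
step 3: r1 = 0, r2 = -4, r3 = -2
step 4: r1 = 0, r2 = 4, r3 = -2
step 5: r1 = -2, r2 = 4, r3 = -2
step 6: r1 = 4, r2 = 4, r3 = -2
step 7: r1 = 4, r2 = 0, r3 = -2
step 8: r1 = 4, r2 = 0, r3 = -6
step 9: r1 = -2, r2 = 0, r3 = -6
step 10: r1 = -8, r2 = 0, r3 = -6
step 11: r1 = -2, r2 = 0, r3 = -6
step 12: r1 = -2, r2 = 0, r3 = -4
step 13: r1 = -2, r2 = 0, r3 = -6
step 14: r1 = -2, r2 = 0, r3 = -4
The first disagreement with the log is at step 6, where the value should be r1 = 4.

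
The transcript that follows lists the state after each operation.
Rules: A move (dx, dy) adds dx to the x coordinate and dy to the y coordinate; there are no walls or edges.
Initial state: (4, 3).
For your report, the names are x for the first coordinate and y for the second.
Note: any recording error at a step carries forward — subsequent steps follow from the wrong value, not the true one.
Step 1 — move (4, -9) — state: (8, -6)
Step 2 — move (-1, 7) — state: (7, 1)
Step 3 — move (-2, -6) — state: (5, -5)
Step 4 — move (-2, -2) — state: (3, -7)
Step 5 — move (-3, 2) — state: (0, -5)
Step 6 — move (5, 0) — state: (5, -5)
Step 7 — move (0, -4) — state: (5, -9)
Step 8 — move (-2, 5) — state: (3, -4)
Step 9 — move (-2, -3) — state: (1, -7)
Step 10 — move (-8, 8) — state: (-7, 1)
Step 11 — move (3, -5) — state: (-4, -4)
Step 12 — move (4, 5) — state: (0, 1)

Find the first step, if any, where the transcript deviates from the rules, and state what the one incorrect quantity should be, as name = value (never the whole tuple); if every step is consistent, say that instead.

Step 1: x = 4 + (4) = 8, y = 3 + (-9) = -6 — agrees with the transcript.
Step 2: x = 8 + (-1) = 7, y = -6 + (7) = 1 — consistent with the transcript.
Step 3: x = 7 + (-2) = 5, y = 1 + (-6) = -5 — exactly as logged.
Step 4: x = 5 + (-2) = 3, y = -5 + (-2) = -7 — verified.
Step 5: x = 3 + (-3) = 0, y = -7 + (2) = -5 — confirmed correct.
Step 6: x = 0 + (5) = 5, y = -5 + (0) = -5 — consistent with the transcript.
Step 7: x = 5 + (0) = 5, y = -5 + (-4) = -9 — verified.
Step 8: x = 5 + (-2) = 3, y = -9 + (5) = -4 — matches.
Step 9: x = 3 + (-2) = 1, y = -4 + (-3) = -7 — consistent with the transcript.
Step 10: x = 1 + (-8) = -7, y = -7 + (8) = 1 — agrees with the transcript.
Step 11: x = -7 + (3) = -4, y = 1 + (-5) = -4 — exactly as logged.
Step 12: x = -4 + (4) = 0, y = -4 + (5) = 1 — agrees with the transcript.
All steps check out; nothing to correct.

no error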